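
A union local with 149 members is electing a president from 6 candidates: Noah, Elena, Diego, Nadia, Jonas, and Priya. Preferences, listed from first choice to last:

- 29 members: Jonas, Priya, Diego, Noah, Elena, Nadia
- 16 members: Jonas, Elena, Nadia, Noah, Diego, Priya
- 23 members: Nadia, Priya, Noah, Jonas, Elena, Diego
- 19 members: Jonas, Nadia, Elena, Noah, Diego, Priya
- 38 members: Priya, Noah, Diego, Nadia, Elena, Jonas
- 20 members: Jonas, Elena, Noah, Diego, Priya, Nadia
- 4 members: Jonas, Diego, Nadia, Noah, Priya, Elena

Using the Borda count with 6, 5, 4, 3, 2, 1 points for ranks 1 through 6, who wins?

Jonas

Noah: 29·3 + 16·3 + 23·4 + 19·3 + 38·5 + 20·4 + 4·3 = 566
Elena: 29·2 + 16·5 + 23·2 + 19·4 + 38·2 + 20·5 + 4·1 = 440
Diego: 29·4 + 16·2 + 23·1 + 19·2 + 38·4 + 20·3 + 4·5 = 441
Nadia: 29·1 + 16·4 + 23·6 + 19·5 + 38·3 + 20·1 + 4·4 = 476
Jonas: 29·6 + 16·6 + 23·3 + 19·6 + 38·1 + 20·6 + 4·6 = 635
Priya: 29·5 + 16·1 + 23·5 + 19·1 + 38·6 + 20·2 + 4·2 = 571
Jonas has the highest Borda score (635).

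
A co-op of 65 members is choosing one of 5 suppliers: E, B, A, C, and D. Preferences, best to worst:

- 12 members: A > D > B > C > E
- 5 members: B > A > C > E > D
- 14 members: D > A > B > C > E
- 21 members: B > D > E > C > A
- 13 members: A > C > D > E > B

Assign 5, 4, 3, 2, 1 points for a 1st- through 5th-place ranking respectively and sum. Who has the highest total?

E: 12·1 + 5·2 + 14·1 + 21·3 + 13·2 = 125
B: 12·3 + 5·5 + 14·3 + 21·5 + 13·1 = 221
A: 12·5 + 5·4 + 14·4 + 21·1 + 13·5 = 222
C: 12·2 + 5·3 + 14·2 + 21·2 + 13·4 = 161
D: 12·4 + 5·1 + 14·5 + 21·4 + 13·3 = 246
D has the highest Borda score (246).

D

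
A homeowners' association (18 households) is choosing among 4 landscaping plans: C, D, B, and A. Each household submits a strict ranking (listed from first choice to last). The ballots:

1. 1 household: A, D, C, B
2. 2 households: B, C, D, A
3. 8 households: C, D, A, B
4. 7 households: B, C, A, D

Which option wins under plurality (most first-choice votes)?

First-place votes: C 8, D 0, B 9, A 1.
B has the most first-place votes.

B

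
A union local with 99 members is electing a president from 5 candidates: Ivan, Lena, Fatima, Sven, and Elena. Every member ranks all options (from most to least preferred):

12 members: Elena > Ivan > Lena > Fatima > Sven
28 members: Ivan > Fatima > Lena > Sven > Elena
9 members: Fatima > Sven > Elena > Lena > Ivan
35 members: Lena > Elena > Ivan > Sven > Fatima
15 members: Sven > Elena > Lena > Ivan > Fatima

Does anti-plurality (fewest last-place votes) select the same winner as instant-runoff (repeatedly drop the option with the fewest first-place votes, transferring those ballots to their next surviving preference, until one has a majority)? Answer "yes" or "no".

yes

Anti-plurality — last-place votes: Ivan 9, Lena 0, Fatima 50, Sven 12, Elena 28. Winner: Lena.
Instant-runoff — R1 Ivan 28, Lena 35, Fatima 9, Sven 15, Elena 12 (Fatima out); R2 Ivan 28, Lena 35, Sven 24, Elena 12 (Elena out); R3 Ivan 40, Lena 35, Sven 24 (Sven out); R4 Ivan 40, Lena 59 (Lena winner). Winner: Lena.
The two methods agree.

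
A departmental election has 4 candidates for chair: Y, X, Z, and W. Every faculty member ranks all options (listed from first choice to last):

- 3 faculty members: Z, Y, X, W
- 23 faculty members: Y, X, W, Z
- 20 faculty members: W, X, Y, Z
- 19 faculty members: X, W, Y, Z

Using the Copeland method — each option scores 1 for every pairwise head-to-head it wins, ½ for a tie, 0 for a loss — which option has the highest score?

X

Y: beats Z; loses to X and W → score 1.
X: beats Y, Z, and W → score 3.
Z: loses to Y, X, and W → score 0.
W: beats Y and Z; loses to X → score 2.
X has the best pairwise record.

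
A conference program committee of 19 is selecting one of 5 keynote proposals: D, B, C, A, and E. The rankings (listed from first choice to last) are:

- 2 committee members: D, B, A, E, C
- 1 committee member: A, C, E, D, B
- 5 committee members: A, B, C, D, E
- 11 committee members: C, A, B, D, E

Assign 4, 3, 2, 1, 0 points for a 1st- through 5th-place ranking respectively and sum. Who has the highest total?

D: 2·4 + 1·1 + 5·1 + 11·1 = 25
B: 2·3 + 1·0 + 5·3 + 11·2 = 43
C: 2·0 + 1·3 + 5·2 + 11·4 = 57
A: 2·2 + 1·4 + 5·4 + 11·3 = 61
E: 2·1 + 1·2 + 5·0 + 11·0 = 4
A has the highest Borda score (61).

A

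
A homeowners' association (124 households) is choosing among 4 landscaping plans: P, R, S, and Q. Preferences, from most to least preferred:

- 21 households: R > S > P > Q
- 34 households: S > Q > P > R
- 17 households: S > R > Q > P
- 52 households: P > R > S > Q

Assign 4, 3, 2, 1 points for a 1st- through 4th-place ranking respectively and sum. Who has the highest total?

S

P: 21·2 + 34·2 + 17·1 + 52·4 = 335
R: 21·4 + 34·1 + 17·3 + 52·3 = 325
S: 21·3 + 34·4 + 17·4 + 52·2 = 371
Q: 21·1 + 34·3 + 17·2 + 52·1 = 209
S has the highest Borda score (371).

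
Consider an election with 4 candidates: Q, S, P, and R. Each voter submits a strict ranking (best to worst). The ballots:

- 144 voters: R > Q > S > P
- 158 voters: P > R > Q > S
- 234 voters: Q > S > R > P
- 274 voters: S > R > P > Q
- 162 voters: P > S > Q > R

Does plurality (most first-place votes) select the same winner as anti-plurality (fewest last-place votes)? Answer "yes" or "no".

Plurality — first-place votes: Q 234, S 274, P 320, R 144. Winner: P.
Anti-plurality — last-place votes: Q 274, S 158, P 378, R 162. Winner: S.
The two methods disagree.

no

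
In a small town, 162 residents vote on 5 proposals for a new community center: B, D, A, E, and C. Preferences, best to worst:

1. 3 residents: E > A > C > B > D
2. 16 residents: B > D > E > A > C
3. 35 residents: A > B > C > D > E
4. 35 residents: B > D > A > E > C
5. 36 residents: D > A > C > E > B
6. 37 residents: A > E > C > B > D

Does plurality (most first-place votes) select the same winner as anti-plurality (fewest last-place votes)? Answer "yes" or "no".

yes

Plurality — first-place votes: B 51, D 36, A 72, E 3, C 0. Winner: A.
Anti-plurality — last-place votes: B 36, D 40, A 0, E 35, C 51. Winner: A.
The two methods agree.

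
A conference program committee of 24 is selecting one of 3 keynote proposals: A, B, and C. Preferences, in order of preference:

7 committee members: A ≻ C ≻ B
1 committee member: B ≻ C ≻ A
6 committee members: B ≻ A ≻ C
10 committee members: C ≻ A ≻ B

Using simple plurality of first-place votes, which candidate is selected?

C

First-place votes: A 7, B 7, C 10.
C has the most first-place votes.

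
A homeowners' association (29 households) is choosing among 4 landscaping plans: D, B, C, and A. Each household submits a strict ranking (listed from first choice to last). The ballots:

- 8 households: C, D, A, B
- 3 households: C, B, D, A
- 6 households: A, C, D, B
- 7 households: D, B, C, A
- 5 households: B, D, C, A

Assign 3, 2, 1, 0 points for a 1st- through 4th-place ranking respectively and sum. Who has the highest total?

D: 8·2 + 3·1 + 6·1 + 7·3 + 5·2 = 56
B: 8·0 + 3·2 + 6·0 + 7·2 + 5·3 = 35
C: 8·3 + 3·3 + 6·2 + 7·1 + 5·1 = 57
A: 8·1 + 3·0 + 6·3 + 7·0 + 5·0 = 26
C has the highest Borda score (57).

C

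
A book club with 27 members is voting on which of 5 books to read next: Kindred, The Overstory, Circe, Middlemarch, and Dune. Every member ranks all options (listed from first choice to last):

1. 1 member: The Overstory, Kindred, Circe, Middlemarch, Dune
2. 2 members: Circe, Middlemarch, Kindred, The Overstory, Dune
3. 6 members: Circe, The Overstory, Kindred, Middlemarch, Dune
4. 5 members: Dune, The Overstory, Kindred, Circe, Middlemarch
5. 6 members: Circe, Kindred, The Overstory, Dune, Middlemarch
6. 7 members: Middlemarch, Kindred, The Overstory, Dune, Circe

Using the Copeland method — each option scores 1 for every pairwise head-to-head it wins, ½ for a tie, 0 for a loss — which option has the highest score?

Kindred: beats The Overstory, Middlemarch, and Dune; loses to Circe → score 3.
The Overstory: beats Middlemarch and Dune; loses to Kindred and Circe → score 2.
Circe: beats Kindred, The Overstory, Middlemarch, and Dune → score 4.
Middlemarch: beats Dune; loses to Kindred, The Overstory, and Circe → score 1.
Dune: loses to Kindred, The Overstory, Circe, and Middlemarch → score 0.
Circe has the best pairwise record.

Circe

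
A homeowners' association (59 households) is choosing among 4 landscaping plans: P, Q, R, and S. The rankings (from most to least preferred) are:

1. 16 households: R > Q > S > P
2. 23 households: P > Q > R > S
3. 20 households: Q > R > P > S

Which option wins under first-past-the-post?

First-place votes: P 23, Q 20, R 16, S 0.
P has the most first-place votes.

P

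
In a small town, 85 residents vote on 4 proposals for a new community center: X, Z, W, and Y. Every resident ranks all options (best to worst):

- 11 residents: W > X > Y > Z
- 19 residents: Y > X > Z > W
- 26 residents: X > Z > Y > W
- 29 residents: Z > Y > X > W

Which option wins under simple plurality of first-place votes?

Z

First-place votes: X 26, Z 29, W 11, Y 19.
Z has the most first-place votes.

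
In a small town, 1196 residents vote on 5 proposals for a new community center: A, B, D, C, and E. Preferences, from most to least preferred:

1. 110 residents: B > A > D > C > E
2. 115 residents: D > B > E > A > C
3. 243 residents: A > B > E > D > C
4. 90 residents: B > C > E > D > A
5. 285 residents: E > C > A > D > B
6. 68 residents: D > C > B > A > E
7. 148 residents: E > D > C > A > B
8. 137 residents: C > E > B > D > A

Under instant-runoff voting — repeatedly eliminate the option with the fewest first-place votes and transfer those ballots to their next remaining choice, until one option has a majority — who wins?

B

Round 1: A 243, B 200, D 183, C 137, E 433. Eliminate C.
Round 2: A 243, B 200, D 183, E 570. Eliminate D.
Round 3: A 243, B 383, E 570. Eliminate A.
Round 4: B 626, E 570. B has a majority.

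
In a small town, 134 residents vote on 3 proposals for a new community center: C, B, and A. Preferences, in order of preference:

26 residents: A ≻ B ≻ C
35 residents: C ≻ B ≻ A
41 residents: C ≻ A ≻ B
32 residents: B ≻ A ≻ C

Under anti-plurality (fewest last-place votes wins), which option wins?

A

Last-place votes: C 58, B 41, A 35.
A is ranked last by the fewest voters, so A wins.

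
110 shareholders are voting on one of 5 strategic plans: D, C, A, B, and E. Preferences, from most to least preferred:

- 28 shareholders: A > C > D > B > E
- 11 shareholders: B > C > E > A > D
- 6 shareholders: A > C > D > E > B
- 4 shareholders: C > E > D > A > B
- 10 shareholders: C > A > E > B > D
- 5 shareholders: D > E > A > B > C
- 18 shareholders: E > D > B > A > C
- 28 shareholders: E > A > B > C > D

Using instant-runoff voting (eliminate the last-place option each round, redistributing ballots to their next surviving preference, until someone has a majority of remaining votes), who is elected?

E

Round 1: D 5, C 14, A 34, B 11, E 46. Eliminate D.
Round 2: C 14, A 34, B 11, E 51. Eliminate B.
Round 3: C 25, A 34, E 51. Eliminate C.
Round 4: A 44, E 66. E has a majority.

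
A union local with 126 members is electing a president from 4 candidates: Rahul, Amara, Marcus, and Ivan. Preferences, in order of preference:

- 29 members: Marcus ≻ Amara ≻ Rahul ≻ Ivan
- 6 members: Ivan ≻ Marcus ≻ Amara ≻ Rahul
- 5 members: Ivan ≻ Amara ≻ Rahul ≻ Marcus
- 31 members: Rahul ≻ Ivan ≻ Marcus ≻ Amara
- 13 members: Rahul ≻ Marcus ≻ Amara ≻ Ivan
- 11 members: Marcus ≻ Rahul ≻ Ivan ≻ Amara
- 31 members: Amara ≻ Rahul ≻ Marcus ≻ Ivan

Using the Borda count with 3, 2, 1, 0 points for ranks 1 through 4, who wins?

Rahul: 29·1 + 6·0 + 5·1 + 31·3 + 13·3 + 11·2 + 31·2 = 250
Amara: 29·2 + 6·1 + 5·2 + 31·0 + 13·1 + 11·0 + 31·3 = 180
Marcus: 29·3 + 6·2 + 5·0 + 31·1 + 13·2 + 11·3 + 31·1 = 220
Ivan: 29·0 + 6·3 + 5·3 + 31·2 + 13·0 + 11·1 + 31·0 = 106
Rahul has the highest Borda score (250).

Rahul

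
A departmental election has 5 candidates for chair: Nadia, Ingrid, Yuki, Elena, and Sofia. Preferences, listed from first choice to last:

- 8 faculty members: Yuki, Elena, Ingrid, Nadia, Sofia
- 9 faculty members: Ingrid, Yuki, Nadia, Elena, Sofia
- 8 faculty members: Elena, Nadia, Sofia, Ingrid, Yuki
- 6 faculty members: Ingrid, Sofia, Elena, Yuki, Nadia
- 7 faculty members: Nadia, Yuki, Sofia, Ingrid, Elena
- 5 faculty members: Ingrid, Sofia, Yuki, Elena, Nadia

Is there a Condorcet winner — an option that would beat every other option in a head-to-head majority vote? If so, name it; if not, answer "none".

Ingrid

Ingrid vs Nadia: 28–15 for Ingrid.
Ingrid vs Yuki: 28–15 for Ingrid.
Ingrid vs Elena: 27–16 for Ingrid.
Ingrid vs Sofia: 28–15 for Ingrid.
Ingrid beats every other option head-to-head.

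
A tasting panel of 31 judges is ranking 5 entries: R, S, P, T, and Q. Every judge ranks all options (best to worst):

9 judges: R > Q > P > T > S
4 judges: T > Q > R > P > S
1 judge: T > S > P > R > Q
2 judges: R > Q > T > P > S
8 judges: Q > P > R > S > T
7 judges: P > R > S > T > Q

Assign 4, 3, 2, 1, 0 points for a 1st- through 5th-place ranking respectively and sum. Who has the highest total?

R: 9·4 + 4·2 + 1·1 + 2·4 + 8·2 + 7·3 = 90
S: 9·0 + 4·0 + 1·3 + 2·0 + 8·1 + 7·2 = 25
P: 9·2 + 4·1 + 1·2 + 2·1 + 8·3 + 7·4 = 78
T: 9·1 + 4·4 + 1·4 + 2·2 + 8·0 + 7·1 = 40
Q: 9·3 + 4·3 + 1·0 + 2·3 + 8·4 + 7·0 = 77
R has the highest Borda score (90).

R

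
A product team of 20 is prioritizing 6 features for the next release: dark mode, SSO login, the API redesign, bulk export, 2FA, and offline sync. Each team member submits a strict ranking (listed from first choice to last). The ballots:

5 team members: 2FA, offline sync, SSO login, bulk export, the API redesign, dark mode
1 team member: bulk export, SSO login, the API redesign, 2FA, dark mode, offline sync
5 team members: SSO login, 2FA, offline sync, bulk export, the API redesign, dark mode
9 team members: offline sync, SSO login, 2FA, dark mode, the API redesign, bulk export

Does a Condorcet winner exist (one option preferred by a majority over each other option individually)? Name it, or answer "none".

Checking pairwise contests:
SSO login beats dark mode 20–0.
offline sync beats SSO login 14–6.
SSO login beats the API redesign 20–0.
SSO login beats bulk export 19–1.
SSO login beats 2FA 15–5.
2FA beats offline sync 11–9.
Every option loses at least one head-to-head, so there is no Condorcet winner.

none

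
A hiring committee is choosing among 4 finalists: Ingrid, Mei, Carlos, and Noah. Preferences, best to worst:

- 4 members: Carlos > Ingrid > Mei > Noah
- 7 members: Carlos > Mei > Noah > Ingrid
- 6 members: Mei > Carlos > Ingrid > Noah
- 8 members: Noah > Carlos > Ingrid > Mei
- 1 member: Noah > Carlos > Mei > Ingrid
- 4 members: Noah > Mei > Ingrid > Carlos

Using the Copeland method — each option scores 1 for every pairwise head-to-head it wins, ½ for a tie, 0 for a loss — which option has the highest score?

Carlos

Ingrid: loses to Mei, Carlos, and Noah → score 0.
Mei: beats Ingrid and Noah; loses to Carlos → score 2.
Carlos: beats Ingrid, Mei, and Noah → score 3.
Noah: beats Ingrid; loses to Mei and Carlos → score 1.
Carlos has the best pairwise record.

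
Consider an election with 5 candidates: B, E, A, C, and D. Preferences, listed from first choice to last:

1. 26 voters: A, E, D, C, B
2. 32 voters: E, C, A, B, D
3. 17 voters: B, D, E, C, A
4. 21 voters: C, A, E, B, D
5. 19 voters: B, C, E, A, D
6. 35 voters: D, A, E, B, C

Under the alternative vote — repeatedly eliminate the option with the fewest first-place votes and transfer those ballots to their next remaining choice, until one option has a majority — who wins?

A

Round 1: B 36, E 32, A 26, C 21, D 35. Eliminate C.
Round 2: B 36, E 32, A 47, D 35. Eliminate E.
Round 3: B 36, A 79, D 35. A has a majority.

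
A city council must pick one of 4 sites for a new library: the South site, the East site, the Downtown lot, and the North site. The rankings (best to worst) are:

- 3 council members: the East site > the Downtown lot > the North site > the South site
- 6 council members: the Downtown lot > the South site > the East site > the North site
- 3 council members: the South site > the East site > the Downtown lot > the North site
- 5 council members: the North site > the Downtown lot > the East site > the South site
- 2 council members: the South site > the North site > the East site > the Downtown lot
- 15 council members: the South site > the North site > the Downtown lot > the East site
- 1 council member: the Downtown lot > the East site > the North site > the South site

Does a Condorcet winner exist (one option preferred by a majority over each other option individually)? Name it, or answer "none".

the South site vs the East site: 26–9 for the South site.
the South site vs the Downtown lot: 20–15 for the South site.
the South site vs the North site: 26–9 for the South site.
the South site beats every other option head-to-head.

the South site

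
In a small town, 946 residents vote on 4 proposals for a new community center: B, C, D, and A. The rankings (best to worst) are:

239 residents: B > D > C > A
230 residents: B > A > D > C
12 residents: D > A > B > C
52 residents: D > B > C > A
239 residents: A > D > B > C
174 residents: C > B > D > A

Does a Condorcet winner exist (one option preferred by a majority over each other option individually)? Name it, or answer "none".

B

B vs C: 772–174 for B.
B vs D: 643–303 for B.
B vs A: 695–251 for B.
B beats every other option head-to-head.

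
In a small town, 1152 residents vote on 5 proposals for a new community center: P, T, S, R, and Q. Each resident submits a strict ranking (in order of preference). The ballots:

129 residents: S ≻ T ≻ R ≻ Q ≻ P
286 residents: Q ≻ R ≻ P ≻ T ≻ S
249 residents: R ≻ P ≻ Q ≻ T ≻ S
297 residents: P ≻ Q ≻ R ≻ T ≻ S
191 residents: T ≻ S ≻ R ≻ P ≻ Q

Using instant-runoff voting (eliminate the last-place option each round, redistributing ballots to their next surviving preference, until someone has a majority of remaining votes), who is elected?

P

Round 1: P 297, T 191, S 129, R 249, Q 286. Eliminate S.
Round 2: P 297, T 320, R 249, Q 286. Eliminate R.
Round 3: P 546, T 320, Q 286. Eliminate Q.
Round 4: P 832, T 320. P has a majority.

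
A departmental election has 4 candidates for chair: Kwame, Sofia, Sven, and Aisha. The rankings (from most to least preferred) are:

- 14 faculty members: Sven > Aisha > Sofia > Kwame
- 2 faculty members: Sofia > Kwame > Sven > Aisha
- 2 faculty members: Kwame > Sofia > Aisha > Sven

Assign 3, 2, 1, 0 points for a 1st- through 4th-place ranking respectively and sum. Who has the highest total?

Kwame: 14·0 + 2·2 + 2·3 = 10
Sofia: 14·1 + 2·3 + 2·2 = 24
Sven: 14·3 + 2·1 + 2·0 = 44
Aisha: 14·2 + 2·0 + 2·1 = 30
Sven has the highest Borda score (44).

Sven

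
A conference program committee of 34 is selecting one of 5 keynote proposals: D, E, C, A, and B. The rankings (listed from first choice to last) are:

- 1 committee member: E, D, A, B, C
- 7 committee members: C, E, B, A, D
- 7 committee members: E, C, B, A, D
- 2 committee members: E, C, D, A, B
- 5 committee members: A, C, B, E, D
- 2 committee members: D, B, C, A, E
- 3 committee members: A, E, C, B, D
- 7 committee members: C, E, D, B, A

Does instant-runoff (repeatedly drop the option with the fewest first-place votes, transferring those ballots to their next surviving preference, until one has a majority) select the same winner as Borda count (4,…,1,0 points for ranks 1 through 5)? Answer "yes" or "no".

Instant-runoff — R1 D 2, E 10, C 14, A 8, B 0 (B out); R2 D 2, E 10, C 14, A 8 (D out); R3 E 10, C 16, A 8 (A out); R4 E 13, C 21 (C winner). Winner: C.
Borda — scores: D 29, E 96, C 108, A 52, B 55. Winner: C.
The two methods agree.

yes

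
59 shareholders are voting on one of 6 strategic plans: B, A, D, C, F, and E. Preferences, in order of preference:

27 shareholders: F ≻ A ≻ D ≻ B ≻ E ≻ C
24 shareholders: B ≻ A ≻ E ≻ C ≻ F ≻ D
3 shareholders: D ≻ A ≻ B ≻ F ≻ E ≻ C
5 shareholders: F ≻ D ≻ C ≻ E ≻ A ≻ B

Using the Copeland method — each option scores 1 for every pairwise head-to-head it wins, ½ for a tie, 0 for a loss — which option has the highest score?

B: beats C and E; loses to A, D, and F → score 2.
A: beats B, D, C, and E; loses to F → score 4.
D: beats B, C, and E; loses to A and F → score 3.
C: loses to B, A, D, F, and E → score 0.
F: beats B, A, D, C, and E → score 5.
E: beats C; loses to B, A, D, and F → score 1.
F has the best pairwise record.

F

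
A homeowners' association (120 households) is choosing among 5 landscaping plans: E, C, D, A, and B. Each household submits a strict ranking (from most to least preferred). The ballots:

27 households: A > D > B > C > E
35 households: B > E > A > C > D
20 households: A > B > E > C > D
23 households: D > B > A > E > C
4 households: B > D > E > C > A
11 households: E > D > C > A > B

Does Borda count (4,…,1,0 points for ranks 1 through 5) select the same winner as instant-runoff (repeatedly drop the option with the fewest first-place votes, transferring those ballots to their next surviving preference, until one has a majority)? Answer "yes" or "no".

yes

Borda — scores: E 220, C 108, D 218, A 315, B 339. Winner: B.
Instant-runoff — R1 E 11, C 0, D 23, A 47, B 39 (C out); R2 E 11, D 23, A 47, B 39 (E out); R3 D 34, A 47, B 39 (D out); R4 A 58, B 62 (B winner). Winner: B.
The two methods agree.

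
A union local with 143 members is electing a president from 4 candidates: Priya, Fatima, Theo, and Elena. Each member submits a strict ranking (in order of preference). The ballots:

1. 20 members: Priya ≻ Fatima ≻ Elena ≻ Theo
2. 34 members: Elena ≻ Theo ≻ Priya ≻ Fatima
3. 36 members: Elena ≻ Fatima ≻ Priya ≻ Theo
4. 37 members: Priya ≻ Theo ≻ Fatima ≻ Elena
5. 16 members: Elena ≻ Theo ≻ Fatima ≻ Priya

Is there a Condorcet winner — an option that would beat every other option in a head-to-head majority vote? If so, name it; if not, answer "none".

Elena vs Priya: 86–57 for Elena.
Elena vs Fatima: 86–57 for Elena.
Elena vs Theo: 106–37 for Elena.
Elena beats every other option head-to-head.

Elena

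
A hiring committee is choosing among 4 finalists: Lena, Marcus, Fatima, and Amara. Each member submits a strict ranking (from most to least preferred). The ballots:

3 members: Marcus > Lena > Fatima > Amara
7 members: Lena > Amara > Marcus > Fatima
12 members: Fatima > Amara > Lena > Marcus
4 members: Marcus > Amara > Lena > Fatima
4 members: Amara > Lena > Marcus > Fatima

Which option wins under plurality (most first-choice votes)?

Fatima

First-place votes: Lena 7, Marcus 7, Fatima 12, Amara 4.
Fatima has the most first-place votes.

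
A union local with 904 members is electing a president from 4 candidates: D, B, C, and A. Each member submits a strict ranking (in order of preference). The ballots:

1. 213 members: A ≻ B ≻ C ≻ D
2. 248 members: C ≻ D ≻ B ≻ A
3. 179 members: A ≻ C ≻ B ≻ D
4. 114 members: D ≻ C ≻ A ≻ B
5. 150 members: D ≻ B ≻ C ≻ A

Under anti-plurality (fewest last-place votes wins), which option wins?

Last-place votes: D 392, B 114, C 0, A 398.
C is ranked last by the fewest voters, so C wins.

C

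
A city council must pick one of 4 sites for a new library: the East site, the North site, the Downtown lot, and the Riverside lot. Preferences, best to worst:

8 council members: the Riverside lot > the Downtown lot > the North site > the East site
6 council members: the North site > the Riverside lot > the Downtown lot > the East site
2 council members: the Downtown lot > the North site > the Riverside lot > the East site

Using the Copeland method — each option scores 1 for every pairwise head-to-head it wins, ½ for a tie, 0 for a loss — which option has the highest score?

the Riverside lot

the East site: loses to the North site, the Downtown lot, and the Riverside lot → score 0.
the North site: beats the East site; ties the Riverside lot; loses to the Downtown lot → score 1.5.
the Downtown lot: beats the East site and the North site; loses to the Riverside lot → score 2.
the Riverside lot: beats the East site and the Downtown lot; ties the North site → score 2.5.
the Riverside lot has the best pairwise record.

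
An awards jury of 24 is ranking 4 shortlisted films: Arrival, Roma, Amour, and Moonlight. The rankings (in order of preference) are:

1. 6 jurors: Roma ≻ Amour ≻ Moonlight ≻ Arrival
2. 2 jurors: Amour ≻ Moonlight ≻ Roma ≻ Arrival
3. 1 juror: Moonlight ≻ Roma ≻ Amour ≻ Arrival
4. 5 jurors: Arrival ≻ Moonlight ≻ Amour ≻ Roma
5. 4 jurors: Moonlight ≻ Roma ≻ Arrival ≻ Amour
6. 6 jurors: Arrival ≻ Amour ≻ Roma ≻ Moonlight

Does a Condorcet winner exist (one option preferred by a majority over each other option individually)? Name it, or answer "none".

none

Checking pairwise contests:
Roma beats Arrival 13–11.
Amour beats Roma 13–11.
Arrival beats Amour 15–9.
Amour beats Moonlight 14–10.
Every option loses at least one head-to-head, so there is no Condorcet winner.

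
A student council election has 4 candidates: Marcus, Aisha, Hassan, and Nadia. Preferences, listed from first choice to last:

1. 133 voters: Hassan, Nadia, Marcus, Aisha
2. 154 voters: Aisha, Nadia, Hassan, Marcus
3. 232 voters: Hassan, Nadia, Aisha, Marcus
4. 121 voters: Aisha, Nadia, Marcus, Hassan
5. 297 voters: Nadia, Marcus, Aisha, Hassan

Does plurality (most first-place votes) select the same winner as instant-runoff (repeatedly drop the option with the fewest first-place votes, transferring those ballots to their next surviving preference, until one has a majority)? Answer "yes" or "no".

no

Plurality — first-place votes: Marcus 0, Aisha 275, Hassan 365, Nadia 297. Winner: Hassan.
Instant-runoff — R1 Marcus 0, Aisha 275, Hassan 365, Nadia 297 (Marcus out); R2 Aisha 275, Hassan 365, Nadia 297 (Aisha out); R3 Hassan 365, Nadia 572 (Nadia winner). Winner: Nadia.
The two methods disagree.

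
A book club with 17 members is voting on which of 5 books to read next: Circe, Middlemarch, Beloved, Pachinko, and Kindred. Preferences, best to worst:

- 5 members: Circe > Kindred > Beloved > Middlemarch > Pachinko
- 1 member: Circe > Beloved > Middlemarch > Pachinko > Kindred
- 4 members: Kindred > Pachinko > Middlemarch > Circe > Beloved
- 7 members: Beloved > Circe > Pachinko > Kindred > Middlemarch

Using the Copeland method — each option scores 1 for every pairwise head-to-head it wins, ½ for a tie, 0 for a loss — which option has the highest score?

Circe: beats Middlemarch, Beloved, Pachinko, and Kindred → score 4.
Middlemarch: loses to Circe, Beloved, Pachinko, and Kindred → score 0.
Beloved: beats Middlemarch and Pachinko; loses to Circe and Kindred → score 2.
Pachinko: beats Middlemarch; loses to Circe, Beloved, and Kindred → score 1.
Kindred: beats Middlemarch, Beloved, and Pachinko; loses to Circe → score 3.
Circe has the best pairwise record.

Circe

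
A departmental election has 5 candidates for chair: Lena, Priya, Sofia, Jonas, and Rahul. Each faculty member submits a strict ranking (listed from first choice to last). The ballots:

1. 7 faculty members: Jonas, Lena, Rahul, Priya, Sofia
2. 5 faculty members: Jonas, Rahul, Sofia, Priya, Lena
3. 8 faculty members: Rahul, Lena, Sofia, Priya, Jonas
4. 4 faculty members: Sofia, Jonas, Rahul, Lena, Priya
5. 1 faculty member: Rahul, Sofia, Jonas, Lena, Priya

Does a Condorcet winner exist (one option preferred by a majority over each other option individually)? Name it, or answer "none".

Checking pairwise contests:
Jonas beats Lena 17–8.
Lena beats Priya 20–5.
Lena beats Sofia 15–10.
Sofia beats Jonas 13–12.
Jonas beats Rahul 16–9.
Every option loses at least one head-to-head, so there is no Condorcet winner.

none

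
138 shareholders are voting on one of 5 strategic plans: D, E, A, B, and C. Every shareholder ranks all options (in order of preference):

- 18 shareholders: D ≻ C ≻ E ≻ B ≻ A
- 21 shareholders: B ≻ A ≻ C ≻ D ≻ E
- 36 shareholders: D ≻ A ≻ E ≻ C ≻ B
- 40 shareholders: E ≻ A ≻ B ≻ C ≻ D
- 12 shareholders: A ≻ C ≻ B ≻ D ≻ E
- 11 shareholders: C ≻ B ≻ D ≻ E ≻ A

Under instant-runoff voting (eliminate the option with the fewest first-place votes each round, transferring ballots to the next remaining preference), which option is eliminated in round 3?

E

Round 1: D 54, E 40, A 12, B 21, C 11. Eliminate C.
Round 2: D 54, E 40, A 12, B 32. Eliminate A.
Round 3: D 54, E 40, B 44. Eliminate E.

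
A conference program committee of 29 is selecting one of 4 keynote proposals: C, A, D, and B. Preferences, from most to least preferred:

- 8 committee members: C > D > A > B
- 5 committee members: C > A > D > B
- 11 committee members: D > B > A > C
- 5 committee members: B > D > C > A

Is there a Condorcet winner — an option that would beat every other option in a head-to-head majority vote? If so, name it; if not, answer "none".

D

D vs C: 16–13 for D.
D vs A: 24–5 for D.
D vs B: 24–5 for D.
D beats every other option head-to-head.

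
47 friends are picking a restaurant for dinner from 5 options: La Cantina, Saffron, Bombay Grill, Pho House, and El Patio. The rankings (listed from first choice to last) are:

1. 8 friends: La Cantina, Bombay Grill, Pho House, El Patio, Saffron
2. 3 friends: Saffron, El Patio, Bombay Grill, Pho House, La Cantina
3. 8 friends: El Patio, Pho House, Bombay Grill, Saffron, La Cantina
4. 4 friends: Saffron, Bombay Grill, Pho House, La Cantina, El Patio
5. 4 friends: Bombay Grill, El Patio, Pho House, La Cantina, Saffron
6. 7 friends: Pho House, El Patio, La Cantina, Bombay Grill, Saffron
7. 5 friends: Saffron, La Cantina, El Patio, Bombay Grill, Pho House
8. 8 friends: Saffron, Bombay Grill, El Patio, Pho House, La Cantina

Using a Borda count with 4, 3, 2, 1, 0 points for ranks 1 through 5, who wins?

Bombay Grill

La Cantina: 8·4 + 3·0 + 8·0 + 4·1 + 4·1 + 7·2 + 5·3 + 8·0 = 69
Saffron: 8·0 + 3·4 + 8·1 + 4·4 + 4·0 + 7·0 + 5·4 + 8·4 = 88
Bombay Grill: 8·3 + 3·2 + 8·2 + 4·3 + 4·4 + 7·1 + 5·1 + 8·3 = 110
Pho House: 8·2 + 3·1 + 8·3 + 4·2 + 4·2 + 7·4 + 5·0 + 8·1 = 95
El Patio: 8·1 + 3·3 + 8·4 + 4·0 + 4·3 + 7·3 + 5·2 + 8·2 = 108
Bombay Grill has the highest Borda score (110).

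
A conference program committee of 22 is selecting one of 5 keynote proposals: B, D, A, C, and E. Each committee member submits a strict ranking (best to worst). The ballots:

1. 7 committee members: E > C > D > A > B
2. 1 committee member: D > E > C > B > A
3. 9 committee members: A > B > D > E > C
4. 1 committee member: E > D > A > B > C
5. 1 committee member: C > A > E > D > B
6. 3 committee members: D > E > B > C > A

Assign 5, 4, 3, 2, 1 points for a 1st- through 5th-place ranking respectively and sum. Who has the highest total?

E

B: 7·1 + 1·2 + 9·4 + 1·2 + 1·1 + 3·3 = 57
D: 7·3 + 1·5 + 9·3 + 1·4 + 1·2 + 3·5 = 74
A: 7·2 + 1·1 + 9·5 + 1·3 + 1·4 + 3·1 = 70
C: 7·4 + 1·3 + 9·1 + 1·1 + 1·5 + 3·2 = 52
E: 7·5 + 1·4 + 9·2 + 1·5 + 1·3 + 3·4 = 77
E has the highest Borda score (77).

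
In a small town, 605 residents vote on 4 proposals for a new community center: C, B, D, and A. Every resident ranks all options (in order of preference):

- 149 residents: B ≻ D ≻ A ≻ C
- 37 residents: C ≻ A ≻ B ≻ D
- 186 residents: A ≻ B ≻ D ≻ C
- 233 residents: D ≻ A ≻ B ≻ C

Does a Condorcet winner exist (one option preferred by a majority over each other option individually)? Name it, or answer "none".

none

Checking pairwise contests:
B beats C 568–37.
A beats B 456–149.
B beats D 372–233.
D beats A 382–223.
Every option loses at least one head-to-head, so there is no Condorcet winner.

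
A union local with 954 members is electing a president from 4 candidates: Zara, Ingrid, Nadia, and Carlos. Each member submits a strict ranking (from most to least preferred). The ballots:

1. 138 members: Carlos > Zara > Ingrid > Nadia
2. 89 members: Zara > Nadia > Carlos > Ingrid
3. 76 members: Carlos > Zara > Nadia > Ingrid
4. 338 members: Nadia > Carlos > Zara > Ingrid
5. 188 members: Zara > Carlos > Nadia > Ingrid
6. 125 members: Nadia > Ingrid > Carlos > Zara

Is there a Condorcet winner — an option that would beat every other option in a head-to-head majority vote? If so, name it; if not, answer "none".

none

Checking pairwise contests:
Carlos beats Zara 677–277.
Zara beats Ingrid 829–125.
Zara beats Nadia 491–463.
Nadia beats Carlos 552–402.
Every option loses at least one head-to-head, so there is no Condorcet winner.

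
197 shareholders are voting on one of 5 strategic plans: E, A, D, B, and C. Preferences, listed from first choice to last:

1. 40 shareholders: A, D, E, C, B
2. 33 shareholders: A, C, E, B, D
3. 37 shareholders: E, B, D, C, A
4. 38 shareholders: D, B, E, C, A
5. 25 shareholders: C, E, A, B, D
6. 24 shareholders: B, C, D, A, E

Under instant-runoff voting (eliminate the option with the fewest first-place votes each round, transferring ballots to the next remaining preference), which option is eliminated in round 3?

Round 1: E 37, A 73, D 38, B 24, C 25. Eliminate B.
Round 2: E 37, A 73, D 38, C 49. Eliminate E.
Round 3: A 73, D 75, C 49. Eliminate C.

C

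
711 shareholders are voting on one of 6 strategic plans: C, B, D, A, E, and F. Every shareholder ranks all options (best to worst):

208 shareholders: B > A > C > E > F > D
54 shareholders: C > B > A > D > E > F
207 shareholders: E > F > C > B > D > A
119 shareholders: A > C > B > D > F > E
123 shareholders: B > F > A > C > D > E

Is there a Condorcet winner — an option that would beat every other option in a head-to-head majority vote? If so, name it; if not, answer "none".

none

Checking pairwise contests:
A beats C 450–261.
C beats B 380–331.
C beats D 711–0.
B beats A 592–119.
C beats E 504–207.
C beats F 381–330.
Every option loses at least one head-to-head, so there is no Condorcet winner.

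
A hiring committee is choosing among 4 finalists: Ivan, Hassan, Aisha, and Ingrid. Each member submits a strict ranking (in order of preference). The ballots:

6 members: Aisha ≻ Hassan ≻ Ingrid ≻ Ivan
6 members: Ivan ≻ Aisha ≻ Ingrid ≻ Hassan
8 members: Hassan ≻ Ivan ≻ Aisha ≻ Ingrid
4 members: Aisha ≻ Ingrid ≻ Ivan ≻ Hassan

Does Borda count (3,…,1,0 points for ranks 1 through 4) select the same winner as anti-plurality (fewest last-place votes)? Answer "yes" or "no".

yes

Borda — scores: Ivan 38, Hassan 36, Aisha 50, Ingrid 20. Winner: Aisha.
Anti-plurality — last-place votes: Ivan 6, Hassan 10, Aisha 0, Ingrid 8. Winner: Aisha.
The two methods agree.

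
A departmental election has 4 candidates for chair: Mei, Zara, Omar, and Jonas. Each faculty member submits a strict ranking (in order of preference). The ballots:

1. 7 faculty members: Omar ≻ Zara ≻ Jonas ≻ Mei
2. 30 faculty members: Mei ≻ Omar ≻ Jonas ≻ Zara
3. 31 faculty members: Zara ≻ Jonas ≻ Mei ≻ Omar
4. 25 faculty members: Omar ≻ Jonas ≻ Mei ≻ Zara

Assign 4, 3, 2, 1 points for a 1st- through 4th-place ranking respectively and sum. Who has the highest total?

Mei: 7·1 + 30·4 + 31·2 + 25·2 = 239
Zara: 7·3 + 30·1 + 31·4 + 25·1 = 200
Omar: 7·4 + 30·3 + 31·1 + 25·4 = 249
Jonas: 7·2 + 30·2 + 31·3 + 25·3 = 242
Omar has the highest Borda score (249).

Omar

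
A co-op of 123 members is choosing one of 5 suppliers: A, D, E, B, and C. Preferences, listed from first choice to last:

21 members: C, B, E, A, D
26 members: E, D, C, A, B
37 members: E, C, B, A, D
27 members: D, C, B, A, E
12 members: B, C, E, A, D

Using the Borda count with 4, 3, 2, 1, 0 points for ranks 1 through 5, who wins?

A: 21·1 + 26·1 + 37·1 + 27·1 + 12·1 = 123
D: 21·0 + 26·3 + 37·0 + 27·4 + 12·0 = 186
E: 21·2 + 26·4 + 37·4 + 27·0 + 12·2 = 318
B: 21·3 + 26·0 + 37·2 + 27·2 + 12·4 = 239
C: 21·4 + 26·2 + 37·3 + 27·3 + 12·3 = 364
C has the highest Borda score (364).

C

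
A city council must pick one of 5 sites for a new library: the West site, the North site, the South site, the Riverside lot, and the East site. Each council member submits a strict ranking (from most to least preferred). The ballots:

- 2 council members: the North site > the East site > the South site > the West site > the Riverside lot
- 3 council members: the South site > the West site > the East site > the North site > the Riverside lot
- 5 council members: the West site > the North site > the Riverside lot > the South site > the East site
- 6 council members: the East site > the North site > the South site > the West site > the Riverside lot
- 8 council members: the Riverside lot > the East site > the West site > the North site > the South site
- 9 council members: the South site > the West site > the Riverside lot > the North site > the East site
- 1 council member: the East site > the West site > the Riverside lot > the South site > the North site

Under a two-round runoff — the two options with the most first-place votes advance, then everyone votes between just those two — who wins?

Round 1 first-place votes: the West site 5, the North site 2, the South site 12, the Riverside lot 8, the East site 7.
the South site and the Riverside lot advance.
Runoff: the South site is preferred to the Riverside lot by 20 voters; the Riverside lot by 14.
the South site wins the runoff.

the South site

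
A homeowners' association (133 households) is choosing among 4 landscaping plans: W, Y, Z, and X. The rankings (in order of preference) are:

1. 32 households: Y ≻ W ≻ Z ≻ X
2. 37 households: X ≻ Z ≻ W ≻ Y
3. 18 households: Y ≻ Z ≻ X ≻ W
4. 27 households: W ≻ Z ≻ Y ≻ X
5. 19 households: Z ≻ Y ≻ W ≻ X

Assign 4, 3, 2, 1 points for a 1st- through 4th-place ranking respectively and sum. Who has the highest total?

Z

W: 32·3 + 37·2 + 18·1 + 27·4 + 19·2 = 334
Y: 32·4 + 37·1 + 18·4 + 27·2 + 19·3 = 348
Z: 32·2 + 37·3 + 18·3 + 27·3 + 19·4 = 386
X: 32·1 + 37·4 + 18·2 + 27·1 + 19·1 = 262
Z has the highest Borda score (386).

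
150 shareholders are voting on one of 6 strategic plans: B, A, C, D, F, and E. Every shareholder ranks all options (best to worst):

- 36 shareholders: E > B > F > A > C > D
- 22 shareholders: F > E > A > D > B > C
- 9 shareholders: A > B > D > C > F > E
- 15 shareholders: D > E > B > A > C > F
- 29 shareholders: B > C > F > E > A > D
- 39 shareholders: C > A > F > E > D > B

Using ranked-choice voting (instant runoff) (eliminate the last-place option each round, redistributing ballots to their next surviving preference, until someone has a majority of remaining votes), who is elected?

C

Round 1: B 29, A 9, C 39, D 15, F 22, E 36. Eliminate A.
Round 2: B 38, C 39, D 15, F 22, E 36. Eliminate D.
Round 3: B 38, C 39, F 22, E 51. Eliminate F.
Round 4: B 38, C 39, E 73. Eliminate B.
Round 5: C 77, E 73. C has a majority.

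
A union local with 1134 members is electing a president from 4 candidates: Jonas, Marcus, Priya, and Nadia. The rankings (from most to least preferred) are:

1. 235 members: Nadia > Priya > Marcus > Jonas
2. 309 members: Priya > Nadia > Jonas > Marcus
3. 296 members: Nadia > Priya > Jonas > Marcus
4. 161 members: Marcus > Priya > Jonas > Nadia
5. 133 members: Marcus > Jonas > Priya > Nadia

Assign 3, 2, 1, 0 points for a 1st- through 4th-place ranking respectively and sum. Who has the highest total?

Jonas: 235·0 + 309·1 + 296·1 + 161·1 + 133·2 = 1032
Marcus: 235·1 + 309·0 + 296·0 + 161·3 + 133·3 = 1117
Priya: 235·2 + 309·3 + 296·2 + 161·2 + 133·1 = 2444
Nadia: 235·3 + 309·2 + 296·3 + 161·0 + 133·0 = 2211
Priya has the highest Borda score (2444).

Priya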